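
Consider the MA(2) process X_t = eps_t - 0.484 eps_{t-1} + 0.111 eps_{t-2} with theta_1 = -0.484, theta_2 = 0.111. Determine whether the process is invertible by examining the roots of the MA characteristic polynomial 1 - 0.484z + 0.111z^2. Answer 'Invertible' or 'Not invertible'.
\text{Invertible}

The MA(q) characteristic polynomial is P(z) = 1 - 0.484z + 0.111z^2.
Invertibility requires all roots to lie outside the unit circle, i.e. |z| > 1 for every root.
Set 1 + (-0.484) z + (0.111) z^2 = 0, i.e. a z^2 + b z + c = 0 with a = 0.111, b = -0.484, c = 1.
Discriminant D = b^2 - 4ac = (-0.484)^2 - 4*(0.111)*1 = 0.234256 - (0.444) = -0.209744.
D < 0, so the roots are the complex-conjugate pair z = (-b +/- i sqrt(-D)) / (2a) = 2.1802 +/- 2.063i.
For a conjugate pair |z|^2 = z * conj(z) = (product of roots) = c/a = 1/(0.111) = 9.009009, so |z| = sqrt(9.009009) = 3.0015 for both roots.
Moduli of all roots: 3.0015, 3.0015.
All moduli strictly greater than 1? Yes.
Verdict: Invertible.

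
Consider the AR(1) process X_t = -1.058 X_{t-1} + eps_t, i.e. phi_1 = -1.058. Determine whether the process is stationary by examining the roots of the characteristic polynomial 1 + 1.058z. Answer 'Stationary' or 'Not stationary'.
\text{Not stationary}

The AR(p) characteristic polynomial is P(z) = 1 + 1.058z.
Stationarity requires all roots to lie outside the unit circle, i.e. |z| > 1 for every root.
This is linear in z: 1 + (1.058) z = 0  =>  z = -1/(1.058) = -0.94518,  |z| = 0.94518.
Moduli of all roots: 0.9452.
All moduli strictly greater than 1? No.
Verdict: Not stationary.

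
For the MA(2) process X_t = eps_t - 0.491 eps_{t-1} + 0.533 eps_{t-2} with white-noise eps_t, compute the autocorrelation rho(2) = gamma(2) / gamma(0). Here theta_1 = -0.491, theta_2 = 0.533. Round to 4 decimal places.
\rho(2) = 0.3495

For an MA(q) process with theta_0 = 1, the autocovariance is
  gamma(k) = sigma^2 * sum_{i=0..q-k} theta_i * theta_{i+k},
and rho(k) = gamma(k) / gamma(0). Sigma^2 cancels.
  numerator   = (1)*(0.533) = 0.533.
  denominator = (1)^2 + (-0.491)^2 + (0.533)^2 = 1.52517.
  rho(2) = 0.533 / 1.52517 = 0.3495.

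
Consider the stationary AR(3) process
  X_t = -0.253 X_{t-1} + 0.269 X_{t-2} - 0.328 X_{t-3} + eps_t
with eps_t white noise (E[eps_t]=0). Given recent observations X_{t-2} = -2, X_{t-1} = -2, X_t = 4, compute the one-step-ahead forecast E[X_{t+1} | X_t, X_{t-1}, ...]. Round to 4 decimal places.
E[X_{t+1} \mid \mathcal F_t] = -0.8940

For an AR(p) model X_t = c + sum_i phi_i X_{t-i} + eps_t, the
one-step-ahead conditional mean is
  E[X_{t+1} | X_t, ...] = c + sum_i phi_i X_{t+1-i}.
Substitute known values:
  E[X_{t+1} | ...] = (-0.253) * (4) + (0.269) * (-2) + (-0.328) * (-2)
                   = -0.8940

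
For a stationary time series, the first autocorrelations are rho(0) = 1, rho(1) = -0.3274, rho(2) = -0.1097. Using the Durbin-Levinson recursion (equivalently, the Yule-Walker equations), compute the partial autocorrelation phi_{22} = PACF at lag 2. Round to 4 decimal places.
\phi_{22} = -0.2429

The PACF at lag k is phi_{kk}, the last component of the solution
to the Yule-Walker system G_k phi = r_k where
  (G_k)_{ij} = rho(|i - j|), (r_k)_i = rho(i), i,j = 1..k.
Equivalently, Durbin-Levinson gives phi_{kk} iteratively:
  phi_{11} = rho(1)
  phi_{kk} = [rho(k) - sum_{j=1..k-1} phi_{k-1,j} rho(k-j)]
            / [1 - sum_{j=1..k-1} phi_{k-1,j} rho(j)],
  phi_{k,j} = phi_{k-1,j} - phi_{kk} phi_{k-1,k-j},  j = 1..k-1.
Step k = 1:
  phi_11 = rho(1) = -0.3274.
Step k = 2:
  phi_22 = [rho(2) - phi_11 rho(1)] / [1 - phi_11 rho(1)] = [-0.1097 - (-0.3274)(-0.3274)] / [1 - (-0.3274)(-0.3274)]
         = -0.21689076 / 0.89280924 = -0.2429.
Therefore phi_{22} = -0.2429.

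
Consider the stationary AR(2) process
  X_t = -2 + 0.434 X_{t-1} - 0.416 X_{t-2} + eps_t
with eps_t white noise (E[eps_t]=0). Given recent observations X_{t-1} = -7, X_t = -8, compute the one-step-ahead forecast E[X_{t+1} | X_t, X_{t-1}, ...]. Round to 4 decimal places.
E[X_{t+1} \mid \mathcal F_t] = -2.5600

For an AR(p) model X_t = c + sum_i phi_i X_{t-i} + eps_t, the
one-step-ahead conditional mean is
  E[X_{t+1} | X_t, ...] = c + sum_i phi_i X_{t+1-i}.
Substitute known values:
  E[X_{t+1} | ...] = -2 + (0.434) * (-8) + (-0.416) * (-7)
                   = -2.5600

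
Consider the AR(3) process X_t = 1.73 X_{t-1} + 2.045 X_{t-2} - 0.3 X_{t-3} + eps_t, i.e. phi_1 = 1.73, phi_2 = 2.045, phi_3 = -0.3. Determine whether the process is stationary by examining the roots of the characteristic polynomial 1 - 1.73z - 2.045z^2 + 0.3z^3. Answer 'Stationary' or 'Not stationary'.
\text{Not stationary}

The AR(p) characteristic polynomial is P(z) = 1 - 1.73z - 2.045z^2 + 0.3z^3.
Stationarity requires all roots to lie outside the unit circle, i.e. |z| > 1 for every root.
Degree 3: look for a simple real root z0 first, then factor out (1 - z/z0) and solve the remaining quadratic.
Testing z0 = 0.4: P(0.4) = 1 + (-1.73)(0.4) + (-2.045)(0.4)^2 + (0.3)(0.4)^3
  = 1 + (-0.692) + (-0.3272) + (0.0192) = 0.  So z_0 = 0.4 is a root, |z_0| = 0.4.
Divide out the factor (1 - 2.5 z) = (1 - z/z0) (since 1/z0 = 2.5):
  P(z) = (1 - 2.5 z)(1 + (0.77) z + (-0.12) z^2)
  [check: z-coef 0.77 - (2.5) = -1.73; z^2-coef -0.12 - (2.5)(0.77) = -2.045; z^3-coef -(2.5)(-0.12) = 0.3.]
Remaining roots from the quadratic factor 1 + (0.77) z + (-0.12) z^2:
  Set 1 + (0.77) z + (-0.12) z^2 = 0, i.e. a z^2 + b z + c = 0 with a = -0.12, b = 0.77, c = 1.
  Discriminant D = b^2 - 4ac = (0.77)^2 - 4*(-0.12)*1 = 0.5929 - (-0.48) = 1.0729.
  D >= 0, so the roots are real: z = (-b +/- sqrt(D)) / (2a) = (-0.77 +/- 1.035809) / (-0.24).
    z_1 = (-0.77 + 1.035809) / (-0.24) = -1.1075,   |z_1| = 1.1075.
    z_2 = (-0.77 - 1.035809) / (-0.24) = 7.5242,   |z_2| = 7.5242.
Moduli of all roots: 0.4000, 1.1075, 7.5242.
All moduli strictly greater than 1? No.
Verdict: Not stationary.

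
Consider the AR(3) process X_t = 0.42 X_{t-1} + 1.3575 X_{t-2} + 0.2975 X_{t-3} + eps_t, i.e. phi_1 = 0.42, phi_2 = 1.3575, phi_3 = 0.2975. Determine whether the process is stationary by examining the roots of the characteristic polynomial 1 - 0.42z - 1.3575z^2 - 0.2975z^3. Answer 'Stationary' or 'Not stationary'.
\text{Not stationary}

The AR(p) characteristic polynomial is P(z) = 1 - 0.42z - 1.3575z^2 - 0.2975z^3.
Stationarity requires all roots to lie outside the unit circle, i.e. |z| > 1 for every root.
Degree 3: look for a simple real root z0 first, then factor out (1 - z/z0) and solve the remaining quadratic.
Testing z0 = -4: P(-4) = 1 + (-0.42)(-4) + (-1.3575)(-4)^2 + (-0.2975)(-4)^3
  = 1 + (1.68) + (-21.72) + (19.04) = 0.  So z_0 = -4 is a root, |z_0| = 4.
Divide out the factor (1 + 0.25 z) = (1 - z/z0) (since 1/z0 = -0.25):
  P(z) = (1 + 0.25 z)(1 + (-0.67) z + (-1.19) z^2)
  [check: z-coef -0.67 - (-0.25) = -0.42; z^2-coef -1.19 - (-0.25)(-0.67) = -1.3575; z^3-coef -(-0.25)(-1.19) = -0.2975.]
Remaining roots from the quadratic factor 1 + (-0.67) z + (-1.19) z^2:
  Set 1 + (-0.67) z + (-1.19) z^2 = 0, i.e. a z^2 + b z + c = 0 with a = -1.19, b = -0.67, c = 1.
  Discriminant D = b^2 - 4ac = (-0.67)^2 - 4*(-1.19)*1 = 0.4489 - (-4.76) = 5.2089.
  D >= 0, so the roots are real: z = (-b +/- sqrt(D)) / (2a) = (0.67 +/- 2.282301) / (-2.38).
    z_1 = (0.67 + 2.282301) / (-2.38) = -1.2405,   |z_1| = 1.2405.
    z_2 = (0.67 - 2.282301) / (-2.38) = 0.6774,   |z_2| = 0.6774.
Moduli of all roots: 4.0000, 1.2405, 0.6774.
All moduli strictly greater than 1? No.
Verdict: Not stationary.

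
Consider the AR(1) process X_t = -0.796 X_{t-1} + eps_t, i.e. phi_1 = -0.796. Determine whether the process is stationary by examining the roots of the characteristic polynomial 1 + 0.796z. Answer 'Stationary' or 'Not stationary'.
\text{Stationary}

The AR(p) characteristic polynomial is P(z) = 1 + 0.796z.
Stationarity requires all roots to lie outside the unit circle, i.e. |z| > 1 for every root.
This is linear in z: 1 + (0.796) z = 0  =>  z = -1/(0.796) = -1.256281,  |z| = 1.256281.
Moduli of all roots: 1.2563.
All moduli strictly greater than 1? Yes.
Verdict: Stationary.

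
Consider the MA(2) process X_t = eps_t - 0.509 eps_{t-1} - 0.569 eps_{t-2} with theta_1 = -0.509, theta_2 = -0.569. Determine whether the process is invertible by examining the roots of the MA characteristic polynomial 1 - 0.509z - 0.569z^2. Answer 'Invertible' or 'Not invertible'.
\text{Not invertible}

The MA(q) characteristic polynomial is P(z) = 1 - 0.509z - 0.569z^2.
Invertibility requires all roots to lie outside the unit circle, i.e. |z| > 1 for every root.
Set 1 + (-0.509) z + (-0.569) z^2 = 0, i.e. a z^2 + b z + c = 0 with a = -0.569, b = -0.509, c = 1.
Discriminant D = b^2 - 4ac = (-0.509)^2 - 4*(-0.569)*1 = 0.259081 - (-2.276) = 2.535081.
D >= 0, so the roots are real: z = (-b +/- sqrt(D)) / (2a) = (0.509 +/- 1.592194) / (-1.138).
  z_1 = (0.509 + 1.592194) / (-1.138) = -1.8464,   |z_1| = 1.8464.
  z_2 = (0.509 - 1.592194) / (-1.138) = 0.9518,   |z_2| = 0.9518.
Moduli of all roots: 1.8464, 0.9518.
All moduli strictly greater than 1? No.
Verdict: Not invertible.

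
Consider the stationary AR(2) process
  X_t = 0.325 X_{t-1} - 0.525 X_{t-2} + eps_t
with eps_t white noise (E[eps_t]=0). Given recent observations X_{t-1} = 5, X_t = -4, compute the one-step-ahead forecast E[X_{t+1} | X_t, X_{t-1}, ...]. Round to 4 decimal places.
E[X_{t+1} \mid \mathcal F_t] = -3.9250

For an AR(p) model X_t = c + sum_i phi_i X_{t-i} + eps_t, the
one-step-ahead conditional mean is
  E[X_{t+1} | X_t, ...] = c + sum_i phi_i X_{t+1-i}.
Substitute known values:
  E[X_{t+1} | ...] = (0.325) * (-4) + (-0.525) * (5)
                   = -3.9250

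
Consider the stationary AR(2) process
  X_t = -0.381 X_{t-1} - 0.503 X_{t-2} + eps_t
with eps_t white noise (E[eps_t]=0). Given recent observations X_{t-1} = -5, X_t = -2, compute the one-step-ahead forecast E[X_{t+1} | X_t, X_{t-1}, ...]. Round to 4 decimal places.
E[X_{t+1} \mid \mathcal F_t] = 3.2770

For an AR(p) model X_t = c + sum_i phi_i X_{t-i} + eps_t, the
one-step-ahead conditional mean is
  E[X_{t+1} | X_t, ...] = c + sum_i phi_i X_{t+1-i}.
Substitute known values:
  E[X_{t+1} | ...] = (-0.381) * (-2) + (-0.503) * (-5)
                   = 3.2770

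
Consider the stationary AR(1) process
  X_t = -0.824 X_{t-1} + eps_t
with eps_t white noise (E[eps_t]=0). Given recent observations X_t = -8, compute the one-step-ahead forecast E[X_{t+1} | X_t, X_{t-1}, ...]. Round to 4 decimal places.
E[X_{t+1} \mid \mathcal F_t] = 6.5920

For an AR(p) model X_t = c + sum_i phi_i X_{t-i} + eps_t, the
one-step-ahead conditional mean is
  E[X_{t+1} | X_t, ...] = c + sum_i phi_i X_{t+1-i}.
Substitute known values:
  E[X_{t+1} | ...] = (-0.824) * (-8)
                   = 6.5920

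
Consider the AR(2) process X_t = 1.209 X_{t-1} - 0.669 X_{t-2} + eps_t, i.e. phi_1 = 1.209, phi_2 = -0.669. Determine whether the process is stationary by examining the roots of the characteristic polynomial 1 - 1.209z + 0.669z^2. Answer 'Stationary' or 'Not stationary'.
\text{Stationary}

The AR(p) characteristic polynomial is P(z) = 1 - 1.209z + 0.669z^2.
Stationarity requires all roots to lie outside the unit circle, i.e. |z| > 1 for every root.
Set 1 + (-1.209) z + (0.669) z^2 = 0, i.e. a z^2 + b z + c = 0 with a = 0.669, b = -1.209, c = 1.
Discriminant D = b^2 - 4ac = (-1.209)^2 - 4*(0.669)*1 = 1.461681 - (2.676) = -1.214319.
D < 0, so the roots are the complex-conjugate pair z = (-b +/- i sqrt(-D)) / (2a) = 0.9036 +/- 0.8236i.
For a conjugate pair |z|^2 = z * conj(z) = (product of roots) = c/a = 1/(0.669) = 1.494768, so |z| = sqrt(1.494768) = 1.2226 for both roots.
Moduli of all roots: 1.2226, 1.2226.
All moduli strictly greater than 1? Yes.
Verdict: Stationary.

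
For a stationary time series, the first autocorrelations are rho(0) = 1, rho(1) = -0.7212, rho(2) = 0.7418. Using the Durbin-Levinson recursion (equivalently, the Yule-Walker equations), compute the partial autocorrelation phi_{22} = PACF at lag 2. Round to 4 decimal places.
\phi_{22} = 0.4619

The PACF at lag k is phi_{kk}, the last component of the solution
to the Yule-Walker system G_k phi = r_k where
  (G_k)_{ij} = rho(|i - j|), (r_k)_i = rho(i), i,j = 1..k.
Equivalently, Durbin-Levinson gives phi_{kk} iteratively:
  phi_{11} = rho(1)
  phi_{kk} = [rho(k) - sum_{j=1..k-1} phi_{k-1,j} rho(k-j)]
            / [1 - sum_{j=1..k-1} phi_{k-1,j} rho(j)],
  phi_{k,j} = phi_{k-1,j} - phi_{kk} phi_{k-1,k-j},  j = 1..k-1.
Step k = 1:
  phi_11 = rho(1) = -0.7212.
Step k = 2:
  phi_22 = [rho(2) - phi_11 rho(1)] / [1 - phi_11 rho(1)] = [0.7418 - (-0.7212)(-0.7212)] / [1 - (-0.7212)(-0.7212)]
         = 0.22167056 / 0.47987056 = 0.4619.
Therefore phi_{22} = 0.4619.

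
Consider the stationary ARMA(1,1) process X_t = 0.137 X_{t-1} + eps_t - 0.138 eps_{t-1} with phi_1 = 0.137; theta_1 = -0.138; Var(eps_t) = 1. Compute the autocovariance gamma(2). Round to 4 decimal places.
\gamma(2) = -0.0001

Multiply the model equation by X_{t-k} and take expectations. With theta_0 = psi_0 = 1 and psi_j the MA(infinity) weights, this gives
  gamma(k) - sum_i phi_i gamma(k-i) = c_k,
  c_k = sigma^2 * sum_{j=k..q} theta_j psi_{j-k}   (c_k = 0 for k > q),
using gamma(-m) = gamma(m).
psi-weights needed (psi_j = theta_j + sum_i phi_i psi_{j-i}):
  psi_1 = theta_1 + phi_1 = -0.138 + (0.137) = -0.001
Right-hand sides:
  c_0 = sigma^2 (1 + theta_1 psi_1) = 1 * (1 + (-0.138)(-0.001)) = 1 * 1.000138 = 1.000138
  c_1 = sigma^2 theta_1 = 1 * (-0.138) = -0.138
  c_2 = 0
Equations for k = 0 and k = 1 (AR order 1):
  gamma(0) = phi_1 gamma(1) + c_0
  gamma(1) = phi_1 gamma(0) + c_1
Substituting the second into the first: gamma(0) (1 - phi_1^2) = c_0 + phi_1 c_1, so
  gamma(0) = (c_0 + phi_1 c_1) / (1 - phi_1^2) = (1.000138 + (0.137)(-0.138)) / (1 - (0.137)^2) = 0.981232 / 0.981231 = 1.000001.
  gamma(1) = phi_1 gamma(0) + c_1 = (0.137)(1.000001) + (-0.138) = -0.001.
For k = 2 (> q): gamma(2) = phi_1 gamma(1) = (0.137)(-0.001) = -0.000137.
Therefore gamma(2) = -0.0001 (to 4 decimal places).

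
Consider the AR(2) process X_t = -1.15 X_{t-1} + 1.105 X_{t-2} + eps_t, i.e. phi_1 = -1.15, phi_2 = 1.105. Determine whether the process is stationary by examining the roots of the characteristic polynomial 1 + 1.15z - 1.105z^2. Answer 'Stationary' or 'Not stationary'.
\text{Not stationary}

The AR(p) characteristic polynomial is P(z) = 1 + 1.15z - 1.105z^2.
Stationarity requires all roots to lie outside the unit circle, i.e. |z| > 1 for every root.
Set 1 + (1.15) z + (-1.105) z^2 = 0, i.e. a z^2 + b z + c = 0 with a = -1.105, b = 1.15, c = 1.
Discriminant D = b^2 - 4ac = (1.15)^2 - 4*(-1.105)*1 = 1.3225 - (-4.42) = 5.7425.
D >= 0, so the roots are real: z = (-b +/- sqrt(D)) / (2a) = (-1.15 +/- 2.396351) / (-2.21).
  z_1 = (-1.15 + 2.396351) / (-2.21) = -0.564,   |z_1| = 0.564.
  z_2 = (-1.15 - 2.396351) / (-2.21) = 1.6047,   |z_2| = 1.6047.
Moduli of all roots: 0.5640, 1.6047.
All moduli strictly greater than 1? No.
Verdict: Not stationary.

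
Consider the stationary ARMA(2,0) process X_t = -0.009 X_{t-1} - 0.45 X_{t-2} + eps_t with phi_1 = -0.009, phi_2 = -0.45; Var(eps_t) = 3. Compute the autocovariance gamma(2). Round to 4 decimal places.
\gamma(2) = -1.6926

Multiply the model equation by X_{t-k} and take expectations. With theta_0 = psi_0 = 1 and psi_j the MA(infinity) weights, this gives
  gamma(k) - sum_i phi_i gamma(k-i) = c_k,
  c_k = sigma^2 * sum_{j=k..q} theta_j psi_{j-k}   (c_k = 0 for k > q),
using gamma(-m) = gamma(m).
Pure AR (q = 0): c_0 = sigma^2 = 3, c_k = 0 for k >= 1.
Equations for k = 0, 1, 2 (AR order 2, c_2 = 0):
  (E0) gamma(0) = phi_1 gamma(1) + phi_2 gamma(2) + c_0
  (E1) gamma(1) = phi_1 gamma(0) + phi_2 gamma(1) + c_1
  (E2) gamma(2) = phi_1 gamma(1) + phi_2 gamma(0)
From (E1): gamma(1) = A gamma(0) + B with
  A = phi_1 / (1 - phi_2) = -0.009 / 1.45 = -0.006207,   B = c_1 / (1 - phi_2) = 0 / 1.45 = 0.
Insert (E2) into (E0): gamma(0) (1 - phi_2^2) = phi_1 (1 + phi_2) gamma(1) + c_0.
  phi_1 (1 + phi_2) = (-0.009)(0.55) = -0.00495,   1 - phi_2^2 = 0.7975.
Replace gamma(1) by A gamma(0) + B and collect gamma(0):
  gamma(0) [0.7975 - (-0.00495)(-0.006207)] = c_0 = 3
  gamma(0) * 0.797469 = 3
  gamma(0) = 3 / 0.797469 = 3.7619.
  gamma(1) = A gamma(0) = (-0.006207)(3.7619) = -0.02335.
  gamma(2) = phi_1 gamma(1) + phi_2 gamma(0) = (-0.009)(-0.02335) + (-0.45)(3.7619) = -1.692645.
Therefore gamma(2) = -1.6926 (to 4 decimal places).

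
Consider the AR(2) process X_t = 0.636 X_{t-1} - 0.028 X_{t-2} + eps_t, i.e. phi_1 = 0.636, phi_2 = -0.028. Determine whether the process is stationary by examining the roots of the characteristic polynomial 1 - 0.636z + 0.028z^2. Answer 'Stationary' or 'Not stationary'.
\text{Stationary}

The AR(p) characteristic polynomial is P(z) = 1 - 0.636z + 0.028z^2.
Stationarity requires all roots to lie outside the unit circle, i.e. |z| > 1 for every root.
Set 1 + (-0.636) z + (0.028) z^2 = 0, i.e. a z^2 + b z + c = 0 with a = 0.028, b = -0.636, c = 1.
Discriminant D = b^2 - 4ac = (-0.636)^2 - 4*(0.028)*1 = 0.404496 - (0.112) = 0.292496.
D >= 0, so the roots are real: z = (-b +/- sqrt(D)) / (2a) = (0.636 +/- 0.540829) / (0.056).
  z_1 = (0.636 + 0.540829) / (0.056) = 21.0148,   |z_1| = 21.0148.
  z_2 = (0.636 - 0.540829) / (0.056) = 1.6995,   |z_2| = 1.6995.
Moduli of all roots: 21.0148, 1.6995.
All moduli strictly greater than 1? Yes.
Verdict: Stationary.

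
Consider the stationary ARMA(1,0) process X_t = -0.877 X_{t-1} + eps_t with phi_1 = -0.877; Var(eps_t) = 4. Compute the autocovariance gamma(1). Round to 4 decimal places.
\gamma(1) = -15.1946

Multiply the model equation by X_{t-k} and take expectations. With theta_0 = psi_0 = 1 and psi_j the MA(infinity) weights, this gives
  gamma(k) - sum_i phi_i gamma(k-i) = c_k,
  c_k = sigma^2 * sum_{j=k..q} theta_j psi_{j-k}   (c_k = 0 for k > q),
using gamma(-m) = gamma(m).
Pure AR (q = 0): c_0 = sigma^2 = 4, c_k = 0 for k >= 1.
Equations for k = 0 and k = 1 (AR order 1):
  gamma(0) = phi_1 gamma(1) + c_0
  gamma(1) = phi_1 gamma(0) + c_1
Substituting the second into the first: gamma(0) (1 - phi_1^2) = c_0 + phi_1 c_1, so
  gamma(0) = c_0 / (1 - phi_1^2) = 4 / (1 - (-0.877)^2) = 4 / 0.230871 = 17.325693.
  gamma(1) = phi_1 gamma(0) = (-0.877)(17.325693) = -15.194633.
Therefore gamma(1) = -15.1946 (to 4 decimal places).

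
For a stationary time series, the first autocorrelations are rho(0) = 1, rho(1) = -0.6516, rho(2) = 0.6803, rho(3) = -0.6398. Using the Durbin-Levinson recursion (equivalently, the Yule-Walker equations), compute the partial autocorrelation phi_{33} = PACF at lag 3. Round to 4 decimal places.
\phi_{33} = -0.2251

The PACF at lag k is phi_{kk}, the last component of the solution
to the Yule-Walker system G_k phi = r_k where
  (G_k)_{ij} = rho(|i - j|), (r_k)_i = rho(i), i,j = 1..k.
Equivalently, Durbin-Levinson gives phi_{kk} iteratively:
  phi_{11} = rho(1)
  phi_{kk} = [rho(k) - sum_{j=1..k-1} phi_{k-1,j} rho(k-j)]
            / [1 - sum_{j=1..k-1} phi_{k-1,j} rho(j)],
  phi_{k,j} = phi_{k-1,j} - phi_{kk} phi_{k-1,k-j},  j = 1..k-1.
Step k = 1:
  phi_11 = rho(1) = -0.6516.
Step k = 2:
  phi_22 = [rho(2) - phi_11 rho(1)] / [1 - phi_11 rho(1)] = [0.6803 - (-0.6516)(-0.6516)] / [1 - (-0.6516)(-0.6516)]
         = 0.25571744 / 0.57541744 = 0.444403.
  Update: phi_21 = phi_11 - phi_22 phi_11 = -0.6516 - (0.444403)(-0.6516) = -0.362027.
Step k = 3:
  phi_33 = [rho(3) - phi_21 rho(2) - phi_22 rho(1)] / [1 - phi_21 rho(1) - phi_22 rho(2)]
    numerator   = -0.6398 - (-0.362027)(0.6803) - (0.444403)(-0.6516) = -0.10393996
    denominator = 1 - (-0.362027)(-0.6516) - (0.444403)(0.6803) = 0.46177575
  phi_33 = -0.10393996 / 0.46177575 = -0.2251.
Therefore phi_{33} = -0.2251.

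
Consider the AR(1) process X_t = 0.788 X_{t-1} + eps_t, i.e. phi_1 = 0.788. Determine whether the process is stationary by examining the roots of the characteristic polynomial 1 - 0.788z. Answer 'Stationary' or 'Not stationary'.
\text{Stationary}

The AR(p) characteristic polynomial is P(z) = 1 - 0.788z.
Stationarity requires all roots to lie outside the unit circle, i.e. |z| > 1 for every root.
This is linear in z: 1 + (-0.788) z = 0  =>  z = -1/(-0.788) = 1.269036,  |z| = 1.269036.
Moduli of all roots: 1.2690.
All moduli strictly greater than 1? Yes.
Verdict: Stationary.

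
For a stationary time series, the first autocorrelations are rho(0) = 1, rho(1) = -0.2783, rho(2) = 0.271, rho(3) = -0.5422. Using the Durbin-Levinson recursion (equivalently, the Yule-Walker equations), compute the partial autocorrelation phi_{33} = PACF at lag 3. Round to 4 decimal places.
\phi_{33} = -0.4810

The PACF at lag k is phi_{kk}, the last component of the solution
to the Yule-Walker system G_k phi = r_k where
  (G_k)_{ij} = rho(|i - j|), (r_k)_i = rho(i), i,j = 1..k.
Equivalently, Durbin-Levinson gives phi_{kk} iteratively:
  phi_{11} = rho(1)
  phi_{kk} = [rho(k) - sum_{j=1..k-1} phi_{k-1,j} rho(k-j)]
            / [1 - sum_{j=1..k-1} phi_{k-1,j} rho(j)],
  phi_{k,j} = phi_{k-1,j} - phi_{kk} phi_{k-1,k-j},  j = 1..k-1.
Step k = 1:
  phi_11 = rho(1) = -0.2783.
Step k = 2:
  phi_22 = [rho(2) - phi_11 rho(1)] / [1 - phi_11 rho(1)] = [0.271 - (-0.2783)(-0.2783)] / [1 - (-0.2783)(-0.2783)]
         = 0.19354911 / 0.92254911 = 0.209798.
  Update: phi_21 = phi_11 - phi_22 phi_11 = -0.2783 - (0.209798)(-0.2783) = -0.219913.
Step k = 3:
  phi_33 = [rho(3) - phi_21 rho(2) - phi_22 rho(1)] / [1 - phi_21 rho(1) - phi_22 rho(2)]
    numerator   = -0.5422 - (-0.219913)(0.271) - (0.209798)(-0.2783) = -0.4242167
    denominator = 1 - (-0.219913)(-0.2783) - (0.209798)(0.271) = 0.88194286
  phi_33 = -0.4242167 / 0.88194286 = -0.481.
Therefore phi_{33} = -0.4810.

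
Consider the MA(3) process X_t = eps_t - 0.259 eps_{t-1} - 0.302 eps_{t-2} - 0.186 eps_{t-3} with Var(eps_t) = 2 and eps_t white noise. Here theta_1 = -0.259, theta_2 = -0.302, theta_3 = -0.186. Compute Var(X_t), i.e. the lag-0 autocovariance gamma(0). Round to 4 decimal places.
\gamma(0) = 2.3858

For an MA(q) process X_t = eps_t + sum_i theta_i eps_{t-i} with
Var(eps_t) = sigma^2, the variance is
  gamma(0) = sigma^2 * (1 + sum_i theta_i^2).
  sum_i theta_i^2 = (-0.259)^2 + (-0.302)^2 + (-0.186)^2 = 0.067081 + 0.091204 + 0.034596 = 0.192881.
  gamma(0) = 2 * (1 + 0.192881) = 2 * 1.192881 = 2.385762, which rounds to 2.3858.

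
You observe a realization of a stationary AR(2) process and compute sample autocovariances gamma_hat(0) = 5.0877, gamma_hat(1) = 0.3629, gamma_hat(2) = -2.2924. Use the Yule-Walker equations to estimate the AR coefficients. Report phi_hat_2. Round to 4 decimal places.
\hat\phi_{2} = -0.4580

The Yule-Walker equations for an AR(p) process read, in matrix form,
  Gamma_p phi = r_p,   with   (Gamma_p)_{ij} = gamma(|i - j|),
                       (r_p)_i = gamma(i),   i,j = 1..p.
Substitute the sample gammas (Toeplitz matrix and right-hand side of size 2):
  Gamma_p = [[5.0877, 0.3629], [0.3629, 5.0877]]
  r_p     = [0.3629, -2.2924]
Written out:
  5.0877 phi_1 + 0.3629 phi_2 = 0.3629
  0.3629 phi_1 + 5.0877 phi_2 = -2.2924
Solve by Cramer's rule:
  det = gamma(0)^2 - gamma(1)^2 = (5.0877)^2 - (0.3629)^2 = 25.88469129 - 0.13169641 = 25.75299488
  phi_hat_1 = [gamma(1) gamma(0) - gamma(1) gamma(2)] / det = [(0.3629)(5.0877) - (0.3629)(-2.2924)] / 25.75299488 = 2.67823829 / 25.75299488 = 0.104
  phi_hat_2 = [gamma(0) gamma(2) - gamma(1)^2] / det = [(5.0877)(-2.2924) - (0.3629)^2] / 25.75299488 = -11.79473989 / 25.75299488 = -0.458
So phi_hat = [0.1040, -0.4580].
Therefore phi_hat_2 = -0.4580.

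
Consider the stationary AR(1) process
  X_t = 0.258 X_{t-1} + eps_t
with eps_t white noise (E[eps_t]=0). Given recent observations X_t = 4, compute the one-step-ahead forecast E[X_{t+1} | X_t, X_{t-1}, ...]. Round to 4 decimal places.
E[X_{t+1} \mid \mathcal F_t] = 1.0320

For an AR(p) model X_t = c + sum_i phi_i X_{t-i} + eps_t, the
one-step-ahead conditional mean is
  E[X_{t+1} | X_t, ...] = c + sum_i phi_i X_{t+1-i}.
Substitute known values:
  E[X_{t+1} | ...] = (0.258) * (4)
                   = 1.0320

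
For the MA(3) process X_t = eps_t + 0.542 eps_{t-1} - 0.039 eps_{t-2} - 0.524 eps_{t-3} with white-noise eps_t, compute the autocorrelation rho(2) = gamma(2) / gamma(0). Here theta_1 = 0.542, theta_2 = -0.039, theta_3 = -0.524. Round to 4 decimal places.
\rho(2) = -0.2058

For an MA(q) process with theta_0 = 1, the autocovariance is
  gamma(k) = sigma^2 * sum_{i=0..q-k} theta_i * theta_{i+k},
and rho(k) = gamma(k) / gamma(0). Sigma^2 cancels.
  numerator   = (1)*(-0.039) + (0.542)*(-0.524) = -0.323008.
  denominator = (1)^2 + (0.542)^2 + (-0.039)^2 + (-0.524)^2 = 1.569861.
  rho(2) = -0.323008 / 1.569861 = -0.2058.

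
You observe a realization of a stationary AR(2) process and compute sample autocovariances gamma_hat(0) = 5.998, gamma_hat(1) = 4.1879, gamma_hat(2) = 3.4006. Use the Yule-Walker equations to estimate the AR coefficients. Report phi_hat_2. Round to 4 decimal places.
\hat\phi_{2} = 0.1550

The Yule-Walker equations for an AR(p) process read, in matrix form,
  Gamma_p phi = r_p,   with   (Gamma_p)_{ij} = gamma(|i - j|),
                       (r_p)_i = gamma(i),   i,j = 1..p.
Substitute the sample gammas (Toeplitz matrix and right-hand side of size 2):
  Gamma_p = [[5.998, 4.1879], [4.1879, 5.998]]
  r_p     = [4.1879, 3.4006]
Written out:
  5.998 phi_1 + 4.1879 phi_2 = 4.1879
  4.1879 phi_1 + 5.998 phi_2 = 3.4006
Solve by Cramer's rule:
  det = gamma(0)^2 - gamma(1)^2 = (5.998)^2 - (4.1879)^2 = 35.976004 - 17.53850641 = 18.43749759
  phi_hat_1 = [gamma(1) gamma(0) - gamma(1) gamma(2)] / det = [(4.1879)(5.998) - (4.1879)(3.4006)] / 18.43749759 = 10.87765146 / 18.43749759 = 0.59
  phi_hat_2 = [gamma(0) gamma(2) - gamma(1)^2] / det = [(5.998)(3.4006) - (4.1879)^2] / 18.43749759 = 2.85829239 / 18.43749759 = 0.155
So phi_hat = [0.5900, 0.1550].
Therefore phi_hat_2 = 0.1550.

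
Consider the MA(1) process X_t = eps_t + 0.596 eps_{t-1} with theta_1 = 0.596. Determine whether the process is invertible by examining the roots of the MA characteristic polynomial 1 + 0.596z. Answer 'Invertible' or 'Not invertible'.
\text{Invertible}

The MA(q) characteristic polynomial is P(z) = 1 + 0.596z.
Invertibility requires all roots to lie outside the unit circle, i.e. |z| > 1 for every root.
This is linear in z: 1 + (0.596) z = 0  =>  z = -1/(0.596) = -1.677852,  |z| = 1.677852.
Moduli of all roots: 1.6779.
All moduli strictly greater than 1? Yes.
Verdict: Invertible.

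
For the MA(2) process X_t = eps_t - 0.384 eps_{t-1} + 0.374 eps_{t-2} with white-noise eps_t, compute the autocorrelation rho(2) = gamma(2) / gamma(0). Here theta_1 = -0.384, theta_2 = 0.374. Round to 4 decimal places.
\rho(2) = 0.2905

For an MA(q) process with theta_0 = 1, the autocovariance is
  gamma(k) = sigma^2 * sum_{i=0..q-k} theta_i * theta_{i+k},
and rho(k) = gamma(k) / gamma(0). Sigma^2 cancels.
  numerator   = (1)*(0.374) = 0.374.
  denominator = (1)^2 + (-0.384)^2 + (0.374)^2 = 1.287332.
  rho(2) = 0.374 / 1.287332 = 0.2905.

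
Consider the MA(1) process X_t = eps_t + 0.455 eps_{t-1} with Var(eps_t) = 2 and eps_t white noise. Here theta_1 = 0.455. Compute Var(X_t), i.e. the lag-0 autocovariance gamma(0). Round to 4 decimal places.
\gamma(0) = 2.4141

For an MA(q) process X_t = eps_t + sum_i theta_i eps_{t-i} with
Var(eps_t) = sigma^2, the variance is
  gamma(0) = sigma^2 * (1 + sum_i theta_i^2).
  sum_i theta_i^2 = (0.455)^2 = 0.207025.
  gamma(0) = 2 * (1 + 0.207025) = 2 * 1.207025 = 2.41405, which rounds to 2.4141.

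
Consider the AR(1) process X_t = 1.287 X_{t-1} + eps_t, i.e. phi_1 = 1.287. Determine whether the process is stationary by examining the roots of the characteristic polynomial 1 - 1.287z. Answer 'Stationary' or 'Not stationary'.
\text{Not stationary}

The AR(p) characteristic polynomial is P(z) = 1 - 1.287z.
Stationarity requires all roots to lie outside the unit circle, i.e. |z| > 1 for every root.
This is linear in z: 1 + (-1.287) z = 0  =>  z = -1/(-1.287) = 0.777001,  |z| = 0.777001.
Moduli of all roots: 0.7770.
All moduli strictly greater than 1? No.
Verdict: Not stationary.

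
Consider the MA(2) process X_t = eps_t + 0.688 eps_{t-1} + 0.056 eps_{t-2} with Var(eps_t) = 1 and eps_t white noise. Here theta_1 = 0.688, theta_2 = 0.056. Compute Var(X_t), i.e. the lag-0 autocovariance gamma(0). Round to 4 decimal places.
\gamma(0) = 1.4765

For an MA(q) process X_t = eps_t + sum_i theta_i eps_{t-i} with
Var(eps_t) = sigma^2, the variance is
  gamma(0) = sigma^2 * (1 + sum_i theta_i^2).
  sum_i theta_i^2 = (0.688)^2 + (0.056)^2 = 0.473344 + 0.003136 = 0.47648.
  gamma(0) = 1 * (1 + 0.47648) = 1 * 1.47648 = 1.47648, which rounds to 1.4765.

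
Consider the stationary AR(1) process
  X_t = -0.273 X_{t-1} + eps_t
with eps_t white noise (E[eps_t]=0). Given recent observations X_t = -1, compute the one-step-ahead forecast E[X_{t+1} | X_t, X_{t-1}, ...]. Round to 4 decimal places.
E[X_{t+1} \mid \mathcal F_t] = 0.2730

For an AR(p) model X_t = c + sum_i phi_i X_{t-i} + eps_t, the
one-step-ahead conditional mean is
  E[X_{t+1} | X_t, ...] = c + sum_i phi_i X_{t+1-i}.
Substitute known values:
  E[X_{t+1} | ...] = (-0.273) * (-1)
                   = 0.2730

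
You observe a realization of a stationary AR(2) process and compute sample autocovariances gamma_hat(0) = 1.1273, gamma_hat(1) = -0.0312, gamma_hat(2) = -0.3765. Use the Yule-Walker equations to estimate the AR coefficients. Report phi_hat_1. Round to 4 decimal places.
\hat\phi_{1} = -0.0369

The Yule-Walker equations for an AR(p) process read, in matrix form,
  Gamma_p phi = r_p,   with   (Gamma_p)_{ij} = gamma(|i - j|),
                       (r_p)_i = gamma(i),   i,j = 1..p.
Substitute the sample gammas (Toeplitz matrix and right-hand side of size 2):
  Gamma_p = [[1.1273, -0.0312], [-0.0312, 1.1273]]
  r_p     = [-0.0312, -0.3765]
Written out:
  1.1273 phi_1 - 0.0312 phi_2 = -0.0312
  -0.0312 phi_1 + 1.1273 phi_2 = -0.3765
Solve by Cramer's rule:
  det = gamma(0)^2 - gamma(1)^2 = (1.1273)^2 - (-0.0312)^2 = 1.27080529 - 0.00097344 = 1.26983185
  phi_hat_1 = [gamma(1) gamma(0) - gamma(1) gamma(2)] / det = [(-0.0312)(1.1273) - (-0.0312)(-0.3765)] / 1.26983185 = -0.04691856 / 1.26983185 = -0.0369
  phi_hat_2 = [gamma(0) gamma(2) - gamma(1)^2] / det = [(1.1273)(-0.3765) - (-0.0312)^2] / 1.26983185 = -0.42540189 / 1.26983185 = -0.335
So phi_hat = [-0.0369, -0.3350].
Therefore phi_hat_1 = -0.0369.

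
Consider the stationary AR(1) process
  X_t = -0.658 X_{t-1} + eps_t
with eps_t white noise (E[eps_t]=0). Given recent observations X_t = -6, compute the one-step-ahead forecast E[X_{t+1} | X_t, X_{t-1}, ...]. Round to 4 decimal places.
E[X_{t+1} \mid \mathcal F_t] = 3.9480

For an AR(p) model X_t = c + sum_i phi_i X_{t-i} + eps_t, the
one-step-ahead conditional mean is
  E[X_{t+1} | X_t, ...] = c + sum_i phi_i X_{t+1-i}.
Substitute known values:
  E[X_{t+1} | ...] = (-0.658) * (-6)
                   = 3.9480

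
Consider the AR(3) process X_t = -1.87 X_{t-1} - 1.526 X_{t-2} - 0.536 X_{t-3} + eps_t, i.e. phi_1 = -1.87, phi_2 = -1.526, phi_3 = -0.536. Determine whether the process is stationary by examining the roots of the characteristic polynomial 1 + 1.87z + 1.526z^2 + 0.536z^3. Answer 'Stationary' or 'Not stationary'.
\text{Stationary}

The AR(p) characteristic polynomial is P(z) = 1 + 1.87z + 1.526z^2 + 0.536z^3.
Stationarity requires all roots to lie outside the unit circle, i.e. |z| > 1 for every root.
Degree 3: look for a simple real root z0 first, then factor out (1 - z/z0) and solve the remaining quadratic.
Testing z0 = -1.25: P(-1.25) = 1 + (1.87)(-1.25) + (1.526)(-1.25)^2 + (0.536)(-1.25)^3
  = 1 + (-2.3375) + (2.384375) + (-1.046875) = 0.  So z_0 = -1.25 is a root, |z_0| = 1.25.
Divide out the factor (1 + 0.8 z) = (1 - z/z0) (since 1/z0 = -0.8):
  P(z) = (1 + 0.8 z)(1 + (1.07) z + (0.67) z^2)
  [check: z-coef 1.07 - (-0.8) = 1.87; z^2-coef 0.67 - (-0.8)(1.07) = 1.526; z^3-coef -(-0.8)(0.67) = 0.536.]
Remaining roots from the quadratic factor 1 + (1.07) z + (0.67) z^2:
  Set 1 + (1.07) z + (0.67) z^2 = 0, i.e. a z^2 + b z + c = 0 with a = 0.67, b = 1.07, c = 1.
  Discriminant D = b^2 - 4ac = (1.07)^2 - 4*(0.67)*1 = 1.1449 - (2.68) = -1.5351.
  D < 0, so the roots are the complex-conjugate pair z = (-b +/- i sqrt(-D)) / (2a) = -0.7985 +/- 0.9246i.
  For a conjugate pair |z|^2 = z * conj(z) = (product of roots) = c/a = 1/(0.67) = 1.492537, so |z| = sqrt(1.492537) = 1.2217 for both roots.
Moduli of all roots: 1.2500, 1.2217, 1.2217.
All moduli strictly greater than 1? Yes.
Verdict: Stationary.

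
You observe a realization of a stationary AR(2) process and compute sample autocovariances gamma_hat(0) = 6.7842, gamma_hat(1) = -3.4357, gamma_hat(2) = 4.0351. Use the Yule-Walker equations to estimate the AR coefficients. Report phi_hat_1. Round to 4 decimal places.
\hat\phi_{1} = -0.2760

The Yule-Walker equations for an AR(p) process read, in matrix form,
  Gamma_p phi = r_p,   with   (Gamma_p)_{ij} = gamma(|i - j|),
                       (r_p)_i = gamma(i),   i,j = 1..p.
Substitute the sample gammas (Toeplitz matrix and right-hand side of size 2):
  Gamma_p = [[6.7842, -3.4357], [-3.4357, 6.7842]]
  r_p     = [-3.4357, 4.0351]
Written out:
  6.7842 phi_1 - 3.4357 phi_2 = -3.4357
  -3.4357 phi_1 + 6.7842 phi_2 = 4.0351
Solve by Cramer's rule:
  det = gamma(0)^2 - gamma(1)^2 = (6.7842)^2 - (-3.4357)^2 = 46.02536964 - 11.80403449 = 34.22133515
  phi_hat_1 = [gamma(1) gamma(0) - gamma(1) gamma(2)] / det = [(-3.4357)(6.7842) - (-3.4357)(4.0351)] / 34.22133515 = -9.44508287 / 34.22133515 = -0.276
  phi_hat_2 = [gamma(0) gamma(2) - gamma(1)^2] / det = [(6.7842)(4.0351) - (-3.4357)^2] / 34.22133515 = 15.57089093 / 34.22133515 = 0.455
So phi_hat = [-0.2760, 0.4550].
Therefore phi_hat_1 = -0.2760.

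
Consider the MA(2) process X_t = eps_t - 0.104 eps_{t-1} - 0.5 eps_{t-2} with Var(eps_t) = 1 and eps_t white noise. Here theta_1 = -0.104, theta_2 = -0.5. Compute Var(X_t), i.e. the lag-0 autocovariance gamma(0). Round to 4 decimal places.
\gamma(0) = 1.2608

For an MA(q) process X_t = eps_t + sum_i theta_i eps_{t-i} with
Var(eps_t) = sigma^2, the variance is
  gamma(0) = sigma^2 * (1 + sum_i theta_i^2).
  sum_i theta_i^2 = (-0.104)^2 + (-0.5)^2 = 0.010816 + 0.25 = 0.260816.
  gamma(0) = 1 * (1 + 0.260816) = 1 * 1.260816 = 1.260816, which rounds to 1.2608.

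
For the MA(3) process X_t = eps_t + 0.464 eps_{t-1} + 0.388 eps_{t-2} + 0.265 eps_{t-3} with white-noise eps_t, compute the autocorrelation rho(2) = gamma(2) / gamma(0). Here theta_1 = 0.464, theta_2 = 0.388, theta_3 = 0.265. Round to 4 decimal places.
\rho(2) = 0.3558

For an MA(q) process with theta_0 = 1, the autocovariance is
  gamma(k) = sigma^2 * sum_{i=0..q-k} theta_i * theta_{i+k},
and rho(k) = gamma(k) / gamma(0). Sigma^2 cancels.
  numerator   = (1)*(0.388) + (0.464)*(0.265) = 0.51096.
  denominator = (1)^2 + (0.464)^2 + (0.388)^2 + (0.265)^2 = 1.436065.
  rho(2) = 0.51096 / 1.436065 = 0.3558.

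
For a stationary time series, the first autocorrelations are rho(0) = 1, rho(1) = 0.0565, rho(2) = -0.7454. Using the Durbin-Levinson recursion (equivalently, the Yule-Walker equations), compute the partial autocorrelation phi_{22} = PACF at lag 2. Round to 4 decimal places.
\phi_{22} = -0.7510

The PACF at lag k is phi_{kk}, the last component of the solution
to the Yule-Walker system G_k phi = r_k where
  (G_k)_{ij} = rho(|i - j|), (r_k)_i = rho(i), i,j = 1..k.
Equivalently, Durbin-Levinson gives phi_{kk} iteratively:
  phi_{11} = rho(1)
  phi_{kk} = [rho(k) - sum_{j=1..k-1} phi_{k-1,j} rho(k-j)]
            / [1 - sum_{j=1..k-1} phi_{k-1,j} rho(j)],
  phi_{k,j} = phi_{k-1,j} - phi_{kk} phi_{k-1,k-j},  j = 1..k-1.
Step k = 1:
  phi_11 = rho(1) = 0.0565.
Step k = 2:
  phi_22 = [rho(2) - phi_11 rho(1)] / [1 - phi_11 rho(1)] = [-0.7454 - (0.0565)(0.0565)] / [1 - (0.0565)(0.0565)]
         = -0.74859225 / 0.99680775 = -0.751.
Therefore phi_{22} = -0.7510.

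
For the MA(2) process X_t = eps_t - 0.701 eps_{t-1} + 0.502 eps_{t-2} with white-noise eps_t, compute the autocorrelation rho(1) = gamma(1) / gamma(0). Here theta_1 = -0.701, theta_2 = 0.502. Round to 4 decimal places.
\rho(1) = -0.6039

For an MA(q) process with theta_0 = 1, the autocovariance is
  gamma(k) = sigma^2 * sum_{i=0..q-k} theta_i * theta_{i+k},
and rho(k) = gamma(k) / gamma(0). Sigma^2 cancels.
  numerator   = (1)*(-0.701) + (-0.701)*(0.502) = -1.052902.
  denominator = (1)^2 + (-0.701)^2 + (0.502)^2 = 1.743405.
  rho(1) = -1.052902 / 1.743405 = -0.6039.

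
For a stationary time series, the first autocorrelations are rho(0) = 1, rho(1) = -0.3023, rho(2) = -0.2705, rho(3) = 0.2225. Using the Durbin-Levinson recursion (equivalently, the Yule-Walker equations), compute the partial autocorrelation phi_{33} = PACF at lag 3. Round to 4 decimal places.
\phi_{33} = -0.0160

The PACF at lag k is phi_{kk}, the last component of the solution
to the Yule-Walker system G_k phi = r_k where
  (G_k)_{ij} = rho(|i - j|), (r_k)_i = rho(i), i,j = 1..k.
Equivalently, Durbin-Levinson gives phi_{kk} iteratively:
  phi_{11} = rho(1)
  phi_{kk} = [rho(k) - sum_{j=1..k-1} phi_{k-1,j} rho(k-j)]
            / [1 - sum_{j=1..k-1} phi_{k-1,j} rho(j)],
  phi_{k,j} = phi_{k-1,j} - phi_{kk} phi_{k-1,k-j},  j = 1..k-1.
Step k = 1:
  phi_11 = rho(1) = -0.3023.
Step k = 2:
  phi_22 = [rho(2) - phi_11 rho(1)] / [1 - phi_11 rho(1)] = [-0.2705 - (-0.3023)(-0.3023)] / [1 - (-0.3023)(-0.3023)]
         = -0.36188529 / 0.90861471 = -0.398282.
  Update: phi_21 = phi_11 - phi_22 phi_11 = -0.3023 - (-0.398282)(-0.3023) = -0.422701.
Step k = 3:
  phi_33 = [rho(3) - phi_21 rho(2) - phi_22 rho(1)] / [1 - phi_21 rho(1) - phi_22 rho(2)]
    numerator   = 0.2225 - (-0.422701)(-0.2705) - (-0.398282)(-0.3023) = -0.01224135
    denominator = 1 - (-0.422701)(-0.3023) - (-0.398282)(-0.2705) = 0.76448215
  phi_33 = -0.01224135 / 0.76448215 = -0.016.
Therefore phi_{33} = -0.0160.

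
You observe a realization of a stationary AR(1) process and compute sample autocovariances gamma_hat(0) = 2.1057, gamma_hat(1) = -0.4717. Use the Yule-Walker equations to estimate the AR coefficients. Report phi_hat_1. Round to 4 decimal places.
\hat\phi_{1} = -0.2240

The Yule-Walker equations for an AR(p) process read, in matrix form,
  Gamma_p phi = r_p,   with   (Gamma_p)_{ij} = gamma(|i - j|),
                       (r_p)_i = gamma(i),   i,j = 1..p.
Substitute the sample gammas (Toeplitz matrix and right-hand side of size 1):
  Gamma_p = [[2.1057]]
  r_p     = [-0.4717]
With p = 1 this is the single equation gamma(0) phi_1 = gamma(1):
  phi_hat_1 = gamma(1) / gamma(0) = -0.4717 / 2.1057 = -0.2240.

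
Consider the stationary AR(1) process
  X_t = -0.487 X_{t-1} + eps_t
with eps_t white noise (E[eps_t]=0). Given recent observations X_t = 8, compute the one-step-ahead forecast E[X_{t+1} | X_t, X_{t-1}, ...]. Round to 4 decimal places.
E[X_{t+1} \mid \mathcal F_t] = -3.8960

For an AR(p) model X_t = c + sum_i phi_i X_{t-i} + eps_t, the
one-step-ahead conditional mean is
  E[X_{t+1} | X_t, ...] = c + sum_i phi_i X_{t+1-i}.
Substitute known values:
  E[X_{t+1} | ...] = (-0.487) * (8)
                   = -3.8960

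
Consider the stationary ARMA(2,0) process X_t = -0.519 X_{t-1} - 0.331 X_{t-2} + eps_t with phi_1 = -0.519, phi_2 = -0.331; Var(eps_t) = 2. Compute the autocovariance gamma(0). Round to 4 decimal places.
\gamma(0) = 2.6488

Multiply the model equation by X_{t-k} and take expectations. With theta_0 = psi_0 = 1 and psi_j the MA(infinity) weights, this gives
  gamma(k) - sum_i phi_i gamma(k-i) = c_k,
  c_k = sigma^2 * sum_{j=k..q} theta_j psi_{j-k}   (c_k = 0 for k > q),
using gamma(-m) = gamma(m).
Pure AR (q = 0): c_0 = sigma^2 = 2, c_k = 0 for k >= 1.
Equations for k = 0, 1, 2 (AR order 2, c_2 = 0):
  (E0) gamma(0) = phi_1 gamma(1) + phi_2 gamma(2) + c_0
  (E1) gamma(1) = phi_1 gamma(0) + phi_2 gamma(1) + c_1
  (E2) gamma(2) = phi_1 gamma(1) + phi_2 gamma(0)
From (E1): gamma(1) = A gamma(0) + B with
  A = phi_1 / (1 - phi_2) = -0.519 / 1.331 = -0.389932,   B = c_1 / (1 - phi_2) = 0 / 1.331 = 0.
Insert (E2) into (E0): gamma(0) (1 - phi_2^2) = phi_1 (1 + phi_2) gamma(1) + c_0.
  phi_1 (1 + phi_2) = (-0.519)(0.669) = -0.347211,   1 - phi_2^2 = 0.890439.
Replace gamma(1) by A gamma(0) + B and collect gamma(0):
  gamma(0) [0.890439 - (-0.347211)(-0.389932)] = c_0 = 2
  gamma(0) * 0.75505 = 2
  gamma(0) = 2 / 0.75505 = 2.648831.
Therefore gamma(0) = 2.6488 (to 4 decimal places).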